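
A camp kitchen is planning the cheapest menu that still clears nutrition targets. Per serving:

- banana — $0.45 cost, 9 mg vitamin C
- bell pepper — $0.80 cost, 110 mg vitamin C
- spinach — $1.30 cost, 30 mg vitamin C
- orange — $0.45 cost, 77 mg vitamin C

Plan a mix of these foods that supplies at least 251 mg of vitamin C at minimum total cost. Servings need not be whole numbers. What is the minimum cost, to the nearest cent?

$1.47

Cost per mg of vitamin C: orange $0.0058, bell pepper $0.0073, spinach $0.0433, banana $0.0500.
With no serving limits, use only orange: 251 mg / 77 mg = 3.26 servings × $0.45 = $1.47.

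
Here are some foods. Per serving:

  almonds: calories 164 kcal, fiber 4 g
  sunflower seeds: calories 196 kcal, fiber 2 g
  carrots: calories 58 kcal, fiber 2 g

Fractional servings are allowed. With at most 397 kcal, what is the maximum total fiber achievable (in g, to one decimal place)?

13.7 g

Fiber per kcal: carrots 0.03448, almonds 0.02439, sunflower seeds 0.0102.
With no serving limits, spend the whole calories allowance on carrots: 397 kcal / 58 kcal × 2 g = 13.7 g.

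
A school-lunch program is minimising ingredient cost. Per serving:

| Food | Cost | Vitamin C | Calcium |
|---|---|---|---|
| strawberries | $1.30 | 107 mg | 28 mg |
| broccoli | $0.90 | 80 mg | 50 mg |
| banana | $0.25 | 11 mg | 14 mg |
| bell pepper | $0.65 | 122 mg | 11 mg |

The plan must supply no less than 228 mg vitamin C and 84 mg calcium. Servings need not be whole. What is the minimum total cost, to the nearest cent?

$1.92

For a min-cost LP with two ≥-constraints, a basic feasible solution has at most two positive variables.
strawberries only: max(228/107, 84/28) = 3 servings → $3.90.
broccoli only: max(228/80, 84/50) = 2.85 servings → $2.56.
banana only: max(228/11, 84/14) = 20.73 servings → $5.18.
bell pepper only: max(228/122, 84/11) = 7.636 servings → $4.96.
strawberries + broccoli with both tight: 1.505 servings and 0.8373 servings → $2.71.
strawberries + banana with both tight: 1.906 servings and 2.188 servings → $3.02.
strawberries + bell pepper: the both-tight solution has a negative serving — not a feasible corner.
broccoli + banana: intersection lies outside the first quadrant.
broccoli + bell pepper with both tight: 1.483 servings and 0.8966 servings → $1.92.
banana + bell pepper with both tight: 4.877 servings and 1.429 servings → $2.15.
Cheapest feasible corner: $1.92.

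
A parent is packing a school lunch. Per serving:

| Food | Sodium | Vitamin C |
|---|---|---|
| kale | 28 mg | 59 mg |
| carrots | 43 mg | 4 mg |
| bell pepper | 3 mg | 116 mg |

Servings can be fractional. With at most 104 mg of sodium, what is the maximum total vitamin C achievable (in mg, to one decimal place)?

4021.3 mg

Vitamin C per mg sodium: bell pepper 38.67, kale 2.107, carrots 0.09302.
With no serving limits, spend the whole sodium allowance on bell pepper: 104 mg / 3 mg × 116 mg = 4021.3 mg.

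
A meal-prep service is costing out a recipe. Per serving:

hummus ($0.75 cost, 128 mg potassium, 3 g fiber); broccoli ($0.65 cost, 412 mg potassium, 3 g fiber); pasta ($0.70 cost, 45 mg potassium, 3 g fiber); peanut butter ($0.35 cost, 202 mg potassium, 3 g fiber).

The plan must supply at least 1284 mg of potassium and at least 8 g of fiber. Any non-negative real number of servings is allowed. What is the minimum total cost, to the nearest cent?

$2.03

Check every corner: each single food scaled to meet both minima, and each pair solved so both constraints bind.
hummus only: max(1284/128, 8/3) = 10.03 servings → $7.52.
broccoli only: max(1284/412, 8/3) = 3.117 servings → $2.03.
pasta only: max(1284/45, 8/3) = 28.53 servings → $19.97.
peanut butter only: max(1284/202, 8/3) = 6.356 servings → $2.22.
hummus + broccoli: intersection lies outside the first quadrant.
hummus + pasta: the both-tight solution has a negative serving — not a feasible corner.
hummus + peanut butter: the both-tight solution has a negative serving — not a feasible corner.
broccoli + pasta: intersection lies outside the first quadrant.
broccoli + peanut butter: the both-tight solution has a negative serving — not a feasible corner.
pasta + peanut butter: the both-tight solution has a negative serving — not a feasible corner.
Cheapest feasible corner: $2.03.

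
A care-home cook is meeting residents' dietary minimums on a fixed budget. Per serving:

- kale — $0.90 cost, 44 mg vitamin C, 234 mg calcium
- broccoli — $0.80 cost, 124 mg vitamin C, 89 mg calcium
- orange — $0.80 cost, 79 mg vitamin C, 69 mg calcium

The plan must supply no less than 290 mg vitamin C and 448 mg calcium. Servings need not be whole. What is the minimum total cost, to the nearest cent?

At the optimum either one food covers both requirements or two foods hit both targets exactly; no other combination can be cheaper.
kale only: max(290/44, 448/234) = 6.591 servings → $5.93.
broccoli only: max(290/124, 448/89) = 5.034 servings → $4.03.
orange only: max(290/79, 448/69) = 6.493 servings → $5.19.
kale + broccoli with both tight: 1.185 servings and 1.918 servings → $2.60.
kale + orange with both tight: 0.9956 servings and 3.116 servings → $3.39.
broccoli + orange: the both-tight solution has a negative serving — not a feasible corner.
Cheapest feasible corner: $2.60.

$2.60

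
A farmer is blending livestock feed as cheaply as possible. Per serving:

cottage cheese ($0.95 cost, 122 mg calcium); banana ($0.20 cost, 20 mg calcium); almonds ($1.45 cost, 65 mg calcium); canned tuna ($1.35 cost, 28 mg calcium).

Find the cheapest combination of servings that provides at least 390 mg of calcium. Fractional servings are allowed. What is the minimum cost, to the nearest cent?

Cost per mg of calcium: cottage cheese $0.0078, banana $0.0100, almonds $0.0223, canned tuna $0.0482.
With no serving limits, use only cottage cheese: 390 mg / 122 mg = 3.197 servings × $0.95 = $3.04.

$3.04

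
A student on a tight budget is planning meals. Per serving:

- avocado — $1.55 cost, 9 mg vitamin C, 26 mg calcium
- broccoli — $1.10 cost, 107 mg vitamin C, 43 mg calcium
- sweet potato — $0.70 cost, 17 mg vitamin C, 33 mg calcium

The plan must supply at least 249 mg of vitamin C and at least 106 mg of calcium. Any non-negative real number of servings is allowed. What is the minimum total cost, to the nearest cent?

$2.68

An LP optimum is at a vertex; with two nutrient constraints at most two foods are used. Check each candidate.
avocado only: max(249/9, 106/26) = 27.67 servings → $42.88.
broccoli only: max(249/107, 106/43) = 2.465 servings → $2.71.
sweet potato only: max(249/17, 106/33) = 14.65 servings → $10.25.
avocado + broccoli with both tight: 0.2651 servings and 2.305 servings → $2.95.
avocado + sweet potato with both targets exact would need a negative amount; discard.
broccoli + sweet potato with both tight: 2.291 servings and 0.2268 servings → $2.68.
Cheapest feasible corner: $2.68.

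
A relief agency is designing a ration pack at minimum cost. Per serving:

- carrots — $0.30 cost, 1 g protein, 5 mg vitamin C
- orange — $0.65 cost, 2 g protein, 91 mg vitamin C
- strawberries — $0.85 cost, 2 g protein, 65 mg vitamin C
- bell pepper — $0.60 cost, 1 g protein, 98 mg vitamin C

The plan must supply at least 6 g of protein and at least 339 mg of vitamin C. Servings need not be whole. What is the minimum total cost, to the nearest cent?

An LP optimum is at a vertex; with two nutrient constraints at most two foods are used. Check each candidate.
carrots only: max(6/1, 339/5) = 67.8 servings → $20.34.
orange only: max(6/2, 339/91) = 3.725 servings → $2.42.
strawberries only: max(6/2, 339/65) = 5.215 servings → $4.43.
bell pepper only: max(6/1, 339/98) = 6 servings → $3.60.
carrots + orange: the both-tight solution has a negative serving — not a feasible corner.
carrots + strawberries: intersection lies outside the first quadrant.
carrots + bell pepper with both tight: 2.677 servings and 3.323 servings → $2.80.
orange + strawberries: the both-tight solution has a negative serving — not a feasible corner.
orange + bell pepper with both tight: 2.371 servings and 1.257 servings → $2.30.
strawberries + bell pepper with both tight: 1.901 servings and 2.198 servings → $2.93.
Cheapest feasible corner: $2.30.

$2.30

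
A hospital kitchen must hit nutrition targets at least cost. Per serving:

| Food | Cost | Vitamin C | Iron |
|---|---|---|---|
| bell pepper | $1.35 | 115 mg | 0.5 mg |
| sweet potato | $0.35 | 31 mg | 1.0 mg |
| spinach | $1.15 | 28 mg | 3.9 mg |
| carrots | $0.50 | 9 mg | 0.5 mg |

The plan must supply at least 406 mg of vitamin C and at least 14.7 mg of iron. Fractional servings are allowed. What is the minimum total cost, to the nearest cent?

A basic optimal solution has at most two foods positive. Try each food alone and each pair with both targets met exactly.
bell pepper only: max(406/115, 14.7/0.5) = 29.4 servings → $39.69.
sweet potato only: max(406/31, 14.7/1.0) = 14.7 servings → $5.14.
spinach only: max(406/28, 14.7/3.9) = 14.5 servings → $16.68.
carrots only: max(406/9, 14.7/0.5) = 45.11 servings → $22.56.
bell pepper + sweet potato with both targets exact would need a negative amount; discard.
bell pepper + spinach with both tight: 2.697 servings and 3.423 servings → $7.58.
bell pepper + carrots with both tight: 1.334 servings and 28.07 servings → $15.83.
sweet potato + spinach with both tight: 12.61 servings and 0.535 servings → $5.03.
sweet potato + carrots with both tight: 10.88 servings and 7.646 servings → $7.63.
spinach + carrots: intersection lies outside the first quadrant.
The minimum over all feasible corners is $5.03.

$5.03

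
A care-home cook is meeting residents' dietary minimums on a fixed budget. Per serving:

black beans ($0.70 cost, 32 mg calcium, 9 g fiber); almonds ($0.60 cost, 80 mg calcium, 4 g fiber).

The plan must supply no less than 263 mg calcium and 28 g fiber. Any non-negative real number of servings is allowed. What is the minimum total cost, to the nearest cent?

$2.90

black beans only: max(263/32, 28/9) = 8.219 servings → $5.75.
almonds only: max(263/80, 28/4) = 7 servings → $4.20.
black beans + almonds with both tight: 2.007 servings and 2.485 servings → $2.90.
So the least-cost plan costs $2.90.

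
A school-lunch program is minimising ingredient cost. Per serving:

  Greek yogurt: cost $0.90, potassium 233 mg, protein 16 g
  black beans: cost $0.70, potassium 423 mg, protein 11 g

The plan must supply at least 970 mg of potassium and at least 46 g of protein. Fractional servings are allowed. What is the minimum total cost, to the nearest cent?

Minimising a linear cost over {potassium ≥ 970, protein ≥ 46, servings ≥ 0} — the optimum is at a vertex, using one or two foods.
Greek yogurt only: max(970/233, 46/16) = 4.163 servings → $3.75.
black beans only: max(970/423, 46/11) = 4.182 servings → $2.93.
Greek yogurt + black beans with both tight: 2.09 servings and 1.142 servings → $2.68.
Cheapest feasible corner: $2.68.

$2.68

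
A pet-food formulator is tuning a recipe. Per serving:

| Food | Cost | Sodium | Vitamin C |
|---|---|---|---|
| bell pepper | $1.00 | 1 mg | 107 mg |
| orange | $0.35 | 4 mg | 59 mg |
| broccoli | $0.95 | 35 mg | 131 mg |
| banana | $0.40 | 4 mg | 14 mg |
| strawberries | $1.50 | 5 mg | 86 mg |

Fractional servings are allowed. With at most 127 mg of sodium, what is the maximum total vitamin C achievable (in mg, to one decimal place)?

13589.0 mg

Vitamin C per mg sodium: bell pepper 107, strawberries 17.2, orange 14.75, broccoli 3.743, banana 3.5.
With no serving limits, spend the whole sodium allowance on bell pepper: 127 mg / 1 mg × 107 mg = 13589.0 mg.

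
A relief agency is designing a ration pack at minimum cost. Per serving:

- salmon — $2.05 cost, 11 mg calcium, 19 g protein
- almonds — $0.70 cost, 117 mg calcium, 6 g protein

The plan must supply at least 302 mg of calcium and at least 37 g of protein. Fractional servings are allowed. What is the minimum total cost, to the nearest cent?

For a min-cost LP with two ≥-constraints, a basic feasible solution has at most two positive variables.
salmon only: max(302/11, 37/19) = 27.45 servings → $56.28.
almonds only: max(302/117, 37/6) = 6.167 servings → $4.32.
salmon + almonds with both tight: 1.167 servings and 2.471 servings → $4.12.
Cheapest feasible corner: $4.12.

$4.12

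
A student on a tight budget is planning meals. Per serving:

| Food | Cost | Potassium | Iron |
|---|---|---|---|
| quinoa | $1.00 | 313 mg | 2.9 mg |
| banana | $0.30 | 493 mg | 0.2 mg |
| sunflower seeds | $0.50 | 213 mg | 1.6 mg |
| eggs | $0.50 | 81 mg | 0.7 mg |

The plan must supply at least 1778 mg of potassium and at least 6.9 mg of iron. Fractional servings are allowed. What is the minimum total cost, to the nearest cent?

Compare the cost at each extreme point of the feasible region.
quinoa only: max(1778/313, 6.9/2.9) = 5.681 servings → $5.68.
banana only: max(1778/493, 6.9/0.2) = 34.5 servings → $10.35.
sunflower seeds only: max(1778/213, 6.9/1.6) = 8.347 servings → $4.17.
eggs only: max(1778/81, 6.9/0.7) = 21.95 servings → $10.98.
quinoa + banana with both tight: 2.228 servings and 2.192 servings → $2.89.
quinoa + sunflower seeds: intersection lies outside the first quadrant.
quinoa + eggs: intersection lies outside the first quadrant.
banana + sunflower seeds with both tight: 1.843 servings and 4.082 servings → $2.59.
banana + eggs with both tight: 2.085 servings and 9.261 servings → $5.26.
sunflower seeds + eggs: the both-tight solution has a negative serving — not a feasible corner.
Cheapest feasible corner: $2.59.

$2.59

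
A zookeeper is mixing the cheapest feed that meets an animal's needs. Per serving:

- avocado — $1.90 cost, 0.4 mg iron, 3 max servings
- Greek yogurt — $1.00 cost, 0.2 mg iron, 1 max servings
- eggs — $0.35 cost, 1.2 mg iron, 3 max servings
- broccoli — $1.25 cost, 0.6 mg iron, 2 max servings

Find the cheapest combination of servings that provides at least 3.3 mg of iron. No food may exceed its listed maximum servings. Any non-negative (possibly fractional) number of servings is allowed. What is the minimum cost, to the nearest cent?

Cost per mg of iron: eggs $0.2917, broccoli $2.0833, avocado $4.7500, Greek yogurt $5.0000.
Take 2.75 servings of eggs: +3.3 mg iron for $0.96 (total $0.96, still need 0.0 mg).
Filling from the cheapest source first is optimal under one linear minimum: $0.96.

$0.96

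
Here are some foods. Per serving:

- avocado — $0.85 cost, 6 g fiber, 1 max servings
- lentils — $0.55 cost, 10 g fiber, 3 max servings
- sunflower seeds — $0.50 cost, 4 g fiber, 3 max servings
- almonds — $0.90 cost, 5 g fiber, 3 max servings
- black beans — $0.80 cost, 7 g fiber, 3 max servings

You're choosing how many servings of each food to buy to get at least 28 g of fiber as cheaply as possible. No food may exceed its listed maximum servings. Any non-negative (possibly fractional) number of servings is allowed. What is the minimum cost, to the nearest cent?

$1.54

Cost per g of fiber: lentils $0.0550, black beans $0.1143, sunflower seeds $0.1250, avocado $0.1417, almonds $0.1800.
Take 2.8 servings of lentils: +28.0 g fiber for $1.54 (total $1.54, still need 0.0 g).
Greedy by cheapest-per-g is optimal for a single linear constraint, so the minimum cost is $1.54.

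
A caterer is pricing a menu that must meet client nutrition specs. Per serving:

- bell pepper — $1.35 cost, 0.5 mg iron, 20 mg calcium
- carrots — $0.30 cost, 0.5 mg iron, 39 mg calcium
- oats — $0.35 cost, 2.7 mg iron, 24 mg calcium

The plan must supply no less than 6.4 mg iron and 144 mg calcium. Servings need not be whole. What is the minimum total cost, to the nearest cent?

Compare the cost at each extreme point of the feasible region.
bell pepper only: max(6.4/0.5, 144/20) = 12.8 servings → $17.28.
carrots only: max(6.4/0.5, 144/39) = 12.8 servings → $3.84.
oats only: max(6.4/2.7, 144/24) = 6 servings → $2.10.
bell pepper + carrots: the both-tight solution has a negative serving — not a feasible corner.
bell pepper + oats with both tight: 5.6 servings and 1.333 servings → $8.03.
carrots + oats with both tight: 2.521 servings and 1.904 servings → $1.42.
The minimum over all feasible corners is $1.42.

$1.42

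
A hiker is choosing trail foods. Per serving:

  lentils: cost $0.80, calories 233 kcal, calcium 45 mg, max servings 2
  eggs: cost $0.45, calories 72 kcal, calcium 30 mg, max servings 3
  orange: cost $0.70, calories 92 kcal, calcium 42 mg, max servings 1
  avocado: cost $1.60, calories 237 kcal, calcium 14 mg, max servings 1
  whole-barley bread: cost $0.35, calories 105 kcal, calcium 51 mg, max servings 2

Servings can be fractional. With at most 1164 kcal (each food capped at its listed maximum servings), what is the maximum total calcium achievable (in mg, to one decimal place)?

334.6 mg

Calcium per kcal: whole-barley bread 0.4857, orange 0.4565, eggs 0.4167, lentils 0.1931, avocado 0.05907.
Take 2 servings of whole-barley bread: uses 210 kcal, +102.0 mg calcium (running total 102.0 mg).
Take 1 serving of orange: uses 92 kcal, +42.0 mg calcium (running total 144.0 mg).
Take 3 servings of eggs: uses 216 kcal, +90.0 mg calcium (running total 234.0 mg).
Take 2 servings of lentils: uses 466 kcal, +90.0 mg calcium (running total 324.0 mg).
Take 0.7595 servings of avocado: uses 180 kcal, +10.6 mg calcium (running total 334.6 mg).
Greedy by best ratio exhausts the calories allowance optimally: 334.6 mg.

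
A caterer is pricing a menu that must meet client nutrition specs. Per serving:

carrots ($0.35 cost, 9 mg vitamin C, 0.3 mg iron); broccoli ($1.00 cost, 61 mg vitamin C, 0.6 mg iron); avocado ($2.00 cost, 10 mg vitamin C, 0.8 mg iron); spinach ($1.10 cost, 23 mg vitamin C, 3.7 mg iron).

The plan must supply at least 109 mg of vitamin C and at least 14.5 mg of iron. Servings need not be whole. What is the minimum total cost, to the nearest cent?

carrots only: max(109/9, 14.5/0.3) = 48.33 servings → $16.92.
broccoli only: max(109/61, 14.5/0.6) = 24.17 servings → $24.17.
avocado only: max(109/10, 14.5/0.8) = 18.12 servings → $36.25.
spinach only: max(109/23, 14.5/3.7) = 4.739 servings → $5.21.
carrots + broccoli: the both-tight solution has a negative serving — not a feasible corner.
carrots + avocado: intersection lies outside the first quadrant.
carrots + spinach with both tight: 2.644 servings and 3.705 servings → $5.00.
broccoli + avocado with both targets exact would need a negative amount; discard.
broccoli + spinach with both tight: 0.3294 servings and 3.866 servings → $4.58.
avocado + spinach with both tight: 3.753 servings and 3.108 servings → $10.92.
The minimum over all feasible corners is $4.58.

$4.58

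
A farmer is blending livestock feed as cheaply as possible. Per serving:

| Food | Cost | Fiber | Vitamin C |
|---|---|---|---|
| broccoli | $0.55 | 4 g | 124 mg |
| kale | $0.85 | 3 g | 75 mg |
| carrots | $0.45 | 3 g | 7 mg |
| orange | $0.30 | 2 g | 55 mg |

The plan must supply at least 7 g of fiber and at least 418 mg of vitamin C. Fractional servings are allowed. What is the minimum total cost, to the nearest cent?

For a min-cost LP with two ≥-constraints, a basic feasible solution has at most two positive variables.
broccoli only: max(7/4, 418/124) = 3.371 servings → $1.85.
kale only: max(7/3, 418/75) = 5.573 servings → $4.74.
carrots only: max(7/3, 418/7) = 59.71 servings → $26.87.
orange only: max(7/2, 418/55) = 7.6 servings → $2.28.
broccoli + kale with both targets exact would need a negative amount; discard.
broccoli + carrots with both targets exact would need a negative amount; discard.
broccoli + orange: the both-tight solution has a negative serving — not a feasible corner.
kale + carrots: intersection lies outside the first quadrant.
kale + orange: intersection lies outside the first quadrant.
carrots + orange with both targets exact would need a negative amount; discard.
So the least-cost plan costs $1.85.

$1.85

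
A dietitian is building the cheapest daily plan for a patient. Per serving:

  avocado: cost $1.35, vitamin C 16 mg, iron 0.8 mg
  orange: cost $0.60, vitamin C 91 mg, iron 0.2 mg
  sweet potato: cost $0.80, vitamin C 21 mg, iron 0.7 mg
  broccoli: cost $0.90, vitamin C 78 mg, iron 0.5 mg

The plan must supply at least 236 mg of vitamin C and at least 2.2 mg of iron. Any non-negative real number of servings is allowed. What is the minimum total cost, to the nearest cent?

This is a tiny linear program; its minimum lies at a vertex of the feasible set. List the vertices and price them.
avocado only: max(236/16, 2.2/0.8) = 14.75 servings → $19.91.
orange only: max(236/91, 2.2/0.2) = 11 servings → $6.60.
sweet potato only: max(236/21, 2.2/0.7) = 11.24 servings → $8.99.
broccoli only: max(236/78, 2.2/0.5) = 4.4 servings → $3.96.
avocado + orange with both tight: 2.198 servings and 2.207 servings → $4.29.
avocado + sweet potato with both targets exact would need a negative amount; discard.
avocado + broccoli with both tight: 0.9853 servings and 2.824 servings → $3.87.
orange + sweet potato with both tight: 2 servings and 2.571 servings → $3.26.
orange + broccoli: intersection lies outside the first quadrant.
sweet potato + broccoli with both tight: 1.215 servings and 2.698 servings → $3.40.
The minimum over all feasible corners is $3.26.

$3.26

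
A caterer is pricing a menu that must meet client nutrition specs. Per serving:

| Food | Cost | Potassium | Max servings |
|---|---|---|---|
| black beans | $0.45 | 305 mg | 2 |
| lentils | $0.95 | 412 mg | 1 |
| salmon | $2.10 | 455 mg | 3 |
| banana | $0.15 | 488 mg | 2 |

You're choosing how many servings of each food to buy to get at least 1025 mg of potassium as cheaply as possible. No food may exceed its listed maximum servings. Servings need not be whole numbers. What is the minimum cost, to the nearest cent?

$0.37

Cost per mg of potassium: banana $0.0003, black beans $0.0015, lentils $0.0023, salmon $0.0046.
Take 2 servings of banana: +976.0 mg potassium for $0.30 (total $0.30, still need 49.0 mg).
Take 0.1607 servings of black beans: +49.0 mg potassium for $0.07 (total $0.37, still need 0.0 mg).
Filling from the cheapest source first is optimal under one linear minimum: $0.37.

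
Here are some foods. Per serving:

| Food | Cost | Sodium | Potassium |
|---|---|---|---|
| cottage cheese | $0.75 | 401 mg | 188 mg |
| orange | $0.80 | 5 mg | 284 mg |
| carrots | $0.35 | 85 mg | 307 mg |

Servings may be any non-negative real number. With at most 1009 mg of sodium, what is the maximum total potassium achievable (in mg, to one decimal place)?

57311.2 mg

Potassium per mg sodium: orange 56.8, carrots 3.612, cottage cheese 0.4688.
With no serving limits, spend the whole sodium allowance on orange: 1009 mg / 5 mg × 284 mg = 57311.2 mg.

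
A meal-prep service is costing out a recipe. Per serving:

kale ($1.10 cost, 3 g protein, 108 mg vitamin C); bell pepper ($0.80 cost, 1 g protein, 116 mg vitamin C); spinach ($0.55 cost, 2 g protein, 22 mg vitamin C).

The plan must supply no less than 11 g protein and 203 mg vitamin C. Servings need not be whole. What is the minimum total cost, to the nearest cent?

At the optimum either one food covers both requirements or two foods hit both targets exactly; no other combination can be cheaper.
kale only: max(11/3, 203/108) = 3.667 servings → $4.03.
bell pepper only: max(11/1, 203/116) = 11 servings → $8.80.
spinach only: max(11/2, 203/22) = 9.227 servings → $5.08.
kale + bell pepper: intersection lies outside the first quadrant.
kale + spinach with both tight: 1.093 servings and 3.86 servings → $3.33.
bell pepper + spinach with both tight: 0.781 servings and 5.11 servings → $3.44.
The minimum over all feasible corners is $3.33.

$3.33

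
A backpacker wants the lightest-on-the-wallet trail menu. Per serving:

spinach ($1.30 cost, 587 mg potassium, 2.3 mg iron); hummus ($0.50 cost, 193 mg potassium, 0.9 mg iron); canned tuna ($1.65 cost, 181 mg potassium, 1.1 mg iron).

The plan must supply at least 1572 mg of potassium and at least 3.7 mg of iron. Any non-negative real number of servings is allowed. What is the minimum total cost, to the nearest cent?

$3.48

The cheapest plan sits at a corner of the feasible region — with two constraints it uses at most two foods.
spinach only: max(1572/587, 3.7/2.3) = 2.678 servings → $3.48.
hummus only: max(1572/193, 3.7/0.9) = 8.145 servings → $4.07.
canned tuna only: max(1572/181, 3.7/1.1) = 8.685 servings → $14.33.
spinach + hummus: intersection lies outside the first quadrant.
spinach + canned tuna: intersection lies outside the first quadrant.
hummus + canned tuna: the both-tight solution has a negative serving — not a feasible corner.
So the least-cost plan costs $3.48.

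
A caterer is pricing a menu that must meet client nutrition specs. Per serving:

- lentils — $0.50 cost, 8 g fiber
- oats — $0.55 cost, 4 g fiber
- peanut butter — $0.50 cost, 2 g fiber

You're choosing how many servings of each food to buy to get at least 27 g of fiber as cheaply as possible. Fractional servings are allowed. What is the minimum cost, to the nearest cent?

$1.69

Cost per g of fiber: lentils $0.0625, oats $0.1375, peanut butter $0.2500.
With no serving limits, use only lentils: 27 g / 8 g = 3.375 servings × $0.50 = $1.69.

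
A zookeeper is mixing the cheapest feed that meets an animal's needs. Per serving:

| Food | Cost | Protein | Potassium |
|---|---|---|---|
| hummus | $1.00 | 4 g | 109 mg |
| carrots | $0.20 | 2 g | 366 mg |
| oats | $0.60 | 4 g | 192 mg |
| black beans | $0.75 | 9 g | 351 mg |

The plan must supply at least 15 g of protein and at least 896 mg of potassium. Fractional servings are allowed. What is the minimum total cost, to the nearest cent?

hummus only: max(15/4, 896/109) = 8.22 servings → $8.22.
carrots only: max(15/2, 896/366) = 7.5 servings → $1.50.
oats only: max(15/4, 896/192) = 4.667 servings → $2.80.
black beans only: max(15/9, 896/351) = 2.553 servings → $1.91.
hummus + carrots with both tight: 2.968 servings and 1.564 servings → $3.28.
hummus + oats: intersection lies outside the first quadrant.
hummus + black beans: the both-tight solution has a negative serving — not a feasible corner.
carrots + oats with both tight: 0.6519 servings and 3.424 servings → $2.18.
carrots + black beans with both tight: 1.08 servings and 1.427 servings → $1.29.
oats + black beans: the both-tight solution has a negative serving — not a feasible corner.
So the least-cost plan costs $1.29.

$1.29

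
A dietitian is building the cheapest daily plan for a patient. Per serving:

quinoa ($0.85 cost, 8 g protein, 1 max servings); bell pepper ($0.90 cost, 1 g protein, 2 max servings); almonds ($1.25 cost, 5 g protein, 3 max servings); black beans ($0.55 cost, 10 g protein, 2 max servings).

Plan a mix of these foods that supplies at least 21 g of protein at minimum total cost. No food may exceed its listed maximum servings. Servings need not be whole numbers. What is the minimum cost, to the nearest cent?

$1.21

Cost per g of protein: black beans $0.0550, quinoa $0.1062, almonds $0.2500, bell pepper $0.9000.
Take 2 servings of black beans: +20.0 g protein for $1.10 (total $1.10, still need 1.0 g).
Take 0.125 servings of quinoa: +1.0 g protein for $0.11 (total $1.21, still need 0.0 g).
Filling from the cheapest source first is optimal under one linear minimum: $1.21.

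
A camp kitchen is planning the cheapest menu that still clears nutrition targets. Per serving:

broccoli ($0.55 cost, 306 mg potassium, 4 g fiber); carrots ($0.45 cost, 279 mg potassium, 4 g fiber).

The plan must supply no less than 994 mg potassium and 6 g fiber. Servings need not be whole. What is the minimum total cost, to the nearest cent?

$1.60

broccoli only: max(994/306, 6/4) = 3.248 servings → $1.79.
carrots only: max(994/279, 6/4) = 3.563 servings → $1.60.
broccoli + carrots: the both-tight solution has a negative serving — not a feasible corner.
The minimum over all feasible corners is $1.60.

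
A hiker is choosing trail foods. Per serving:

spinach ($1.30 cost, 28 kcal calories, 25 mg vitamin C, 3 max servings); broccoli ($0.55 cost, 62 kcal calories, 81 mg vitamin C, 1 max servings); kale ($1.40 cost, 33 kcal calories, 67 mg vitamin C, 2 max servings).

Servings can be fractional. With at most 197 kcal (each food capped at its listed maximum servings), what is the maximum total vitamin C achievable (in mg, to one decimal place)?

Vitamin C per kcal: kale 2.03, broccoli 1.306, spinach 0.8929.
Take 2 servings of kale: uses 66 kcal, +134.0 mg vitamin C (running total 134.0 mg).
Take 1 serving of broccoli: uses 62 kcal, +81.0 mg vitamin C (running total 215.0 mg).
Take 2.464 servings of spinach: uses 69 kcal, +61.6 mg vitamin C (running total 276.6 mg).
Greedy by best ratio exhausts the calories allowance optimally: 276.6 mg.

276.6 mg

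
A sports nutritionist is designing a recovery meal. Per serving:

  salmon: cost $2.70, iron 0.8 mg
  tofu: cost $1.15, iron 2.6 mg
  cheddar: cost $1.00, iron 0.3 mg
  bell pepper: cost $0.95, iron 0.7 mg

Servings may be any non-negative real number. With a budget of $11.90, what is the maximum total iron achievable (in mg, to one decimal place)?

Iron per dollar: tofu 2.261, bell pepper 0.7368, cheddar 0.3, salmon 0.2963.
With no serving limits, spend the whole cost allowance on tofu: $11.90 / $1.15 × 2.6 mg = 26.9 mg.

26.9 mg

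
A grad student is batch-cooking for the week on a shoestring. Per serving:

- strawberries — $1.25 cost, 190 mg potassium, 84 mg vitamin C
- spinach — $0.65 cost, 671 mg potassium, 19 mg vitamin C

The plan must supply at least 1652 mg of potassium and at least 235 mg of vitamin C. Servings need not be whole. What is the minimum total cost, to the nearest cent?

$4.15

With two linear requirements the optimum uses one or two foods; enumerate the corners.
strawberries only: max(1652/190, 235/84) = 8.695 servings → $10.87.
spinach only: max(1652/671, 235/19) = 12.37 servings → $8.04.
strawberries + spinach with both tight: 2.394 servings and 1.784 servings → $4.15.
Cheapest feasible corner: $4.15.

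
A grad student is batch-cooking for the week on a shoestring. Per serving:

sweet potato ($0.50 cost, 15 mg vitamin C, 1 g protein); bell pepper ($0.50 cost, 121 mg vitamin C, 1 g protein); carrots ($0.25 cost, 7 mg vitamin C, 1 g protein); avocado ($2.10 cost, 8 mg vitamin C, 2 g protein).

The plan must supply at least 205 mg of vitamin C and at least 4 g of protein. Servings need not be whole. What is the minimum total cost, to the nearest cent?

$1.39

An LP optimum is at a vertex; with two nutrient constraints at most two foods are used. Check each candidate.
sweet potato only: max(205/15, 4/1) = 13.67 servings → $6.83.
bell pepper only: max(205/121, 4/1) = 4 servings → $2.00.
carrots only: max(205/7, 4/1) = 29.29 servings → $7.32.
avocado only: max(205/8, 4/2) = 25.62 servings → $53.81.
sweet potato + bell pepper with both tight: 2.632 servings and 1.368 servings → $2.00.
sweet potato + carrots with both targets exact would need a negative amount; discard.
sweet potato + avocado: intersection lies outside the first quadrant.
bell pepper + carrots with both tight: 1.553 servings and 2.447 servings → $1.39.
bell pepper + avocado with both tight: 1.615 servings and 1.192 servings → $3.31.
carrots + avocado: intersection lies outside the first quadrant.
So the least-cost plan costs $1.39.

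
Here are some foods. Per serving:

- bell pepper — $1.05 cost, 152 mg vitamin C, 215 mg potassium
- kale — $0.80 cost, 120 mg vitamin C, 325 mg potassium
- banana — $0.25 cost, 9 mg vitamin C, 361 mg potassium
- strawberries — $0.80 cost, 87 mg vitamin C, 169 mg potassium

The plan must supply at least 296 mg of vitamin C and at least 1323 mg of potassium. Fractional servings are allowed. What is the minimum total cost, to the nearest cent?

$2.27

Check every corner: each single food scaled to meet both minima, and each pair solved so both constraints bind.
bell pepper only: max(296/152, 1323/215) = 6.153 servings → $6.46.
kale only: max(296/120, 1323/325) = 4.071 servings → $3.26.
banana only: max(296/9, 1323/361) = 32.89 servings → $8.22.
strawberries only: max(296/87, 1323/169) = 7.828 servings → $6.26.
bell pepper + kale: intersection lies outside the first quadrant.
bell pepper + banana with both tight: 1.794 servings and 2.597 servings → $2.53.
bell pepper + strawberries: intersection lies outside the first quadrant.
kale + banana with both tight: 2.351 servings and 1.549 servings → $2.27.
kale + strawberries: intersection lies outside the first quadrant.
banana + strawberries with both tight: 2.178 servings and 3.177 servings → $3.09.
So the least-cost plan costs $2.27.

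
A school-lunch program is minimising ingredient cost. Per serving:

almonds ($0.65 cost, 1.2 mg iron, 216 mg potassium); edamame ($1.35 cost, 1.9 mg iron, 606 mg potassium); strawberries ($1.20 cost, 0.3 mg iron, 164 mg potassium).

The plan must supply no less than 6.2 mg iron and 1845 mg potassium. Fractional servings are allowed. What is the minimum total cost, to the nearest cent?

Compare the cost at each extreme point of the feasible region.
almonds only: max(6.2/1.2, 1845/216) = 8.542 servings → $5.55.
edamame only: max(6.2/1.9, 1845/606) = 3.263 servings → $4.41.
strawberries only: max(6.2/0.3, 1845/164) = 20.67 servings → $24.80.
almonds + edamame with both tight: 0.7945 servings and 2.761 servings → $4.24.
almonds + strawberries with both tight: 3.51 servings and 6.627 servings → $10.23.
edamame + strawberries with both targets exact would need a negative amount; discard.
So the least-cost plan costs $4.24.

$4.24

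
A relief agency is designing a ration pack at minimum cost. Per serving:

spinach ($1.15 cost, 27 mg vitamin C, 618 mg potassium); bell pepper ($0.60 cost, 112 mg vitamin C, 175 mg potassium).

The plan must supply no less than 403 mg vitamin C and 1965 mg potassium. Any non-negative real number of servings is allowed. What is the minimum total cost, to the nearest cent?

$4.49

At the optimum either one food covers both requirements or two foods hit both targets exactly; no other combination can be cheaper.
spinach only: max(403/27, 1965/618) = 14.93 servings → $17.16.
bell pepper only: max(403/112, 1965/175) = 11.23 servings → $6.74.
spinach + bell pepper with both tight: 2.319 servings and 3.039 servings → $4.49.
So the least-cost plan costs $4.49.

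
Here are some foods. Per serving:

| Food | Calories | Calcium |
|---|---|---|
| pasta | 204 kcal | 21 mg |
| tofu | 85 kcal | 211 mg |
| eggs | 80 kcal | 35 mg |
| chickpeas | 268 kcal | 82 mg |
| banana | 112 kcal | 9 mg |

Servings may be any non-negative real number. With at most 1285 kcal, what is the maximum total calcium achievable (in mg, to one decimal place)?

Calcium per kcal: tofu 2.482, eggs 0.4375, chickpeas 0.306, pasta 0.1029, banana 0.08036.
With no serving limits, spend the whole calories allowance on tofu: 1285 kcal / 85 kcal × 211 mg = 3189.8 mg.

3189.8 mg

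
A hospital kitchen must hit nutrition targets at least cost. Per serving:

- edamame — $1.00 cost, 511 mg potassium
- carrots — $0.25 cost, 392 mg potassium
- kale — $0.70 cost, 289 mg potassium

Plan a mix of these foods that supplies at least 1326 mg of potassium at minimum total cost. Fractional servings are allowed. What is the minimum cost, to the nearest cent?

Cost per mg of potassium: carrots $0.0006, edamame $0.0020, kale $0.0024.
With no serving limits, use only carrots: 1326 mg / 392 mg = 3.383 servings × $0.25 = $0.85.

$0.85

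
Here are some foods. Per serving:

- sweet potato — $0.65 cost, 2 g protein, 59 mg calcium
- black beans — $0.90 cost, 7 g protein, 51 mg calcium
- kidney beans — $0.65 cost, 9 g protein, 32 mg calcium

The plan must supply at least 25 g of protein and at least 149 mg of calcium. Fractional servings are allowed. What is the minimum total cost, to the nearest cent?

sweet potato only: max(25/2, 149/59) = 12.5 servings → $8.12.
black beans only: max(25/7, 149/51) = 3.571 servings → $3.21.
kidney beans only: max(25/9, 149/32) = 4.656 servings → $3.03.
sweet potato + black beans with both targets exact would need a negative amount; discard.
sweet potato + kidney beans with both tight: 1.158 servings and 2.52 servings → $2.39.
black beans + kidney beans with both tight: 2.302 servings and 0.9872 servings → $2.71.
The minimum over all feasible corners is $2.39.

$2.39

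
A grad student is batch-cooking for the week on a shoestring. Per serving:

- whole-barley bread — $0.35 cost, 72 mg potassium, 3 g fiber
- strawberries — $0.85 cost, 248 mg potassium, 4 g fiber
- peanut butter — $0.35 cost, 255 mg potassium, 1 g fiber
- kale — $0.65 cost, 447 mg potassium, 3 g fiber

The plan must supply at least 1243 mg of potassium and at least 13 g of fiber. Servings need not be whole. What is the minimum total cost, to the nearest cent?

$2.26

At the optimum either one food covers both requirements or two foods hit both targets exactly; no other combination can be cheaper.
whole-barley bread only: max(1243/72, 13/3) = 17.26 servings → $6.04.
strawberries only: max(1243/248, 13/4) = 5.012 servings → $4.26.
peanut butter only: max(1243/255, 13/1) = 13 servings → $4.55.
kale only: max(1243/447, 13/3) = 4.333 servings → $2.82.
whole-barley bread + strawberries: the both-tight solution has a negative serving — not a feasible corner.
whole-barley bread + peanut butter with both tight: 2.99 servings and 4.03 servings → $2.46.
whole-barley bread + kale with both tight: 1.851 servings and 2.483 servings → $2.26.
strawberries + peanut butter with both tight: 2.684 servings and 2.264 servings → $3.07.
strawberries + kale with both tight: 1.994 servings and 1.674 servings → $2.78.
peanut butter + kale: the both-tight solution has a negative serving — not a feasible corner.
Cheapest feasible corner: $2.26.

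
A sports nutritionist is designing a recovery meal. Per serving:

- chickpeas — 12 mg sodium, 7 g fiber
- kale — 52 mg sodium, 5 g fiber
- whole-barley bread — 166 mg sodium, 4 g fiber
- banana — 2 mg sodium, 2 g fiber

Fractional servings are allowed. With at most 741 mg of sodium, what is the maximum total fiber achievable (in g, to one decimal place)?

Fiber per mg sodium: banana 1, chickpeas 0.5833, kale 0.09615, whole-barley bread 0.0241.
With no serving limits, spend the whole sodium allowance on banana: 741 mg / 2 mg × 2 g = 741.0 g.

741.0 g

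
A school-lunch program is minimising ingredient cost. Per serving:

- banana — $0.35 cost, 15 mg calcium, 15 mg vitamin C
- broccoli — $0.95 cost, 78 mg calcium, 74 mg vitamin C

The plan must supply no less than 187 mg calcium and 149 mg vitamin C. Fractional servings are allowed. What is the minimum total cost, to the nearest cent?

The cheapest plan sits at a corner of the feasible region — with two constraints it uses at most two foods.
banana only: max(187/15, 149/15) = 12.47 servings → $4.36.
broccoli only: max(187/78, 149/74) = 2.397 servings → $2.28.
banana + broccoli with both targets exact would need a negative amount; discard.
So the least-cost plan costs $2.28.

$2.28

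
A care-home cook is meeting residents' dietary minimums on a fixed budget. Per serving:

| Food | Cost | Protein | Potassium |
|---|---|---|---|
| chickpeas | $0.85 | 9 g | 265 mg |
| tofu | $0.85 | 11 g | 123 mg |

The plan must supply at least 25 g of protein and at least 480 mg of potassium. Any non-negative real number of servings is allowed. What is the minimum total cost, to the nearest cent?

chickpeas only: max(25/9, 480/265) = 2.778 servings → $2.36.
tofu only: max(25/11, 480/123) = 3.902 servings → $3.32.
chickpeas + tofu with both tight: 1.22 servings and 1.275 servings → $2.12.
Cheapest feasible corner: $2.12.

$2.12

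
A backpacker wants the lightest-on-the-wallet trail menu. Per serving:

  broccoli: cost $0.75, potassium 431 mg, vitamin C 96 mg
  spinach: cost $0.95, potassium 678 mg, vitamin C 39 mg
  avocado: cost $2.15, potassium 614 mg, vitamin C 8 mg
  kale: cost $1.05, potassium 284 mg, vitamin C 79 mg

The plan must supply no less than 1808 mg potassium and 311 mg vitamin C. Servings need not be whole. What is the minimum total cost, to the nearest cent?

$2.96

Compare the cost at each extreme point of the feasible region.
broccoli only: max(1808/431, 311/96) = 4.195 servings → $3.15.
spinach only: max(1808/678, 311/39) = 7.974 servings → $7.58.
avocado only: max(1808/614, 311/8) = 38.88 servings → $83.58.
kale only: max(1808/284, 311/79) = 6.366 servings → $6.68.
broccoli + spinach with both tight: 2.907 servings and 0.8187 servings → $2.96.
broccoli + avocado with both tight: 3.18 servings and 0.7122 servings → $3.92.
broccoli + kale: intersection lies outside the first quadrant.
spinach + avocado: intersection lies outside the first quadrant.
spinach + kale with both tight: 1.283 servings and 3.303 servings → $4.69.
avocado + kale with both tight: 1.179 servings and 3.817 servings → $6.54.
The minimum over all feasible corners is $2.96.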